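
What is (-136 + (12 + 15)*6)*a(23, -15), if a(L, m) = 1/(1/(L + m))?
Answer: 208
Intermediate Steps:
a(L, m) = L + m
(-136 + (12 + 15)*6)*a(23, -15) = (-136 + (12 + 15)*6)*(23 - 15) = (-136 + 27*6)*8 = (-136 + 162)*8 = 26*8 = 208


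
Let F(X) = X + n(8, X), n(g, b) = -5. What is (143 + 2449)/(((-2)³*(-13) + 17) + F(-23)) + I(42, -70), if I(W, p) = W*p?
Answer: -90276/31 ≈ -2912.1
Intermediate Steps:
F(X) = -5 + X (F(X) = X - 5 = -5 + X)
(143 + 2449)/(((-2)³*(-13) + 17) + F(-23)) + I(42, -70) = (143 + 2449)/(((-2)³*(-13) + 17) + (-5 - 23)) + 42*(-70) = 2592/((-8*(-13) + 17) - 28) - 2940 = 2592/((104 + 17) - 28) - 2940 = 2592/(121 - 28) - 2940 = 2592/93 - 2940 = 2592*(1/93) - 2940 = 864/31 - 2940 = -90276/31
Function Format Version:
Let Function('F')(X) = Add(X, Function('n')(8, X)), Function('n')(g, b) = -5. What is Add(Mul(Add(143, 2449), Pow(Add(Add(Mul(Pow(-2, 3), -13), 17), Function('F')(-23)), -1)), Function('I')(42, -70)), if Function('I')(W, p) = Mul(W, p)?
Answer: Rational(-90276, 31) ≈ -2912.1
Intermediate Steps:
Function('F')(X) = Add(-5, X) (Function('F')(X) = Add(X, -5) = Add(-5, X))
Add(Mul(Add(143, 2449), Pow(Add(Add(Mul(Pow(-2, 3), -13), 17), Function('F')(-23)), -1)), Function('I')(42, -70)) = Add(Mul(Add(143, 2449), Pow(Add(Add(Mul(Pow(-2, 3), -13), 17), Add(-5, -23)), -1)), Mul(42, -70)) = Add(Mul(2592, Pow(Add(Add(Mul(-8, -13), 17), -28), -1)), -2940) = Add(Mul(2592, Pow(Add(Add(104, 17), -28), -1)), -2940) = Add(Mul(2592, Pow(Add(121, -28), -1)), -2940) = Add(Mul(2592, Pow(93, -1)), -2940) = Add(Mul(2592, Rational(1, 93)), -2940) = Add(Rational(864, 31), -2940) = Rational(-90276, 31)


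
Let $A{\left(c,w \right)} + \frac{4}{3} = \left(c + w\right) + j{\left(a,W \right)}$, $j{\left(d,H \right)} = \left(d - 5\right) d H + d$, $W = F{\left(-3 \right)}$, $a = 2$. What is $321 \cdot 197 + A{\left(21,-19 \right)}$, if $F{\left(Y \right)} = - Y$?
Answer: $\frac{189665}{3} \approx 63222.0$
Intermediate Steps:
$W = 3$ ($W = \left(-1\right) \left(-3\right) = 3$)
$j{\left(d,H \right)} = d + H d \left(-5 + d\right)$ ($j{\left(d,H \right)} = \left(-5 + d\right) d H + d = d \left(-5 + d\right) H + d = H d \left(-5 + d\right) + d = d + H d \left(-5 + d\right)$)
$A{\left(c,w \right)} = - \frac{52}{3} + c + w$ ($A{\left(c,w \right)} = - \frac{4}{3} + \left(\left(c + w\right) + 2 \left(1 - 15 + 3 \cdot 2\right)\right) = - \frac{4}{3} + \left(\left(c + w\right) + 2 \left(1 - 15 + 6\right)\right) = - \frac{4}{3} + \left(\left(c + w\right) + 2 \left(-8\right)\right) = - \frac{4}{3} - \left(16 - c - w\right) = - \frac{4}{3} + \left(-16 + c + w\right) = - \frac{52}{3} + c + w$)
$321 \cdot 197 + A{\left(21,-19 \right)} = 321 \cdot 197 - \frac{46}{3} = 63237 - \frac{46}{3} = \frac{189665}{3}$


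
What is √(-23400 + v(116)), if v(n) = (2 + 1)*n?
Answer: 2*I*√5763 ≈ 151.83*I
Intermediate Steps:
v(n) = 3*n
√(-23400 + v(116)) = √(-23400 + 3*116) = √(-23400 + 348) = √(-23052) = 2*I*√5763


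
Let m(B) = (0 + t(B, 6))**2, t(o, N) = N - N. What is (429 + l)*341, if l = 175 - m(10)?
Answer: 205964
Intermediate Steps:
t(o, N) = 0
m(B) = 0 (m(B) = (0 + 0)**2 = 0**2 = 0)
l = 175 (l = 175 - 1*0 = 175 + 0 = 175)
(429 + l)*341 = (429 + 175)*341 = 604*341 = 205964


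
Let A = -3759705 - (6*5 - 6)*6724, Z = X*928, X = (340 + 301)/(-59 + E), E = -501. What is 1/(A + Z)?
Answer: -35/137275013 ≈ -2.5496e-7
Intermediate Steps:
X = -641/560 (X = (340 + 301)/(-59 - 501) = 641/(-560) = 641*(-1/560) = -641/560 ≈ -1.1446)
Z = -37178/35 (Z = -641/560*928 = -37178/35 ≈ -1062.2)
A = -3921081 (A = -3759705 - (30 - 6)*6724 = -3759705 - 24*6724 = -3759705 - 1*161376 = -3759705 - 161376 = -3921081)
1/(A + Z) = 1/(-3921081 - 37178/35) = 1/(-137275013/35) = -35/137275013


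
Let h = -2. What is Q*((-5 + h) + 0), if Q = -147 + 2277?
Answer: -14910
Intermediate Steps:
Q = 2130
Q*((-5 + h) + 0) = 2130*((-5 - 2) + 0) = 2130*(-7 + 0) = 2130*(-7) = -14910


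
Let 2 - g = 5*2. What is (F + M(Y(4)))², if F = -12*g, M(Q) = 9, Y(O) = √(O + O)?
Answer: 11025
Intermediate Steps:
g = -8 (g = 2 - 5*2 = 2 - 1*10 = 2 - 10 = -8)
Y(O) = √2*√O (Y(O) = √(2*O) = √2*√O)
F = 96 (F = -12*(-8) = 96)
(F + M(Y(4)))² = (96 + 9)² = 105² = 11025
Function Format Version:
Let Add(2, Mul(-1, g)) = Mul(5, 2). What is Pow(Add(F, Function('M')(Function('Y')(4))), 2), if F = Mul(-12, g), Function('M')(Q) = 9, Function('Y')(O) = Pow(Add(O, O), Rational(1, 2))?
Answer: 11025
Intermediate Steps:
g = -8 (g = Add(2, Mul(-1, Mul(5, 2))) = Add(2, Mul(-1, 10)) = Add(2, -10) = -8)
Function('Y')(O) = Mul(Pow(2, Rational(1, 2)), Pow(O, Rational(1, 2))) (Function('Y')(O) = Pow(Mul(2, O), Rational(1, 2)) = Mul(Pow(2, Rational(1, 2)), Pow(O, Rational(1, 2))))
F = 96 (F = Mul(-12, -8) = 96)
Pow(Add(F, Function('M')(Function('Y')(4))), 2) = Pow(Add(96, 9), 2) = Pow(105, 2) = 11025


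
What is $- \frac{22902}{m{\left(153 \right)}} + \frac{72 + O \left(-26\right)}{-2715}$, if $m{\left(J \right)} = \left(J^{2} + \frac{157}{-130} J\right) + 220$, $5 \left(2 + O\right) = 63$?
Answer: $- \frac{37313696018}{41373192675} \approx -0.90188$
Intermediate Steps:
$O = \frac{53}{5}$ ($O = -2 + \frac{1}{5} \cdot 63 = -2 + \frac{63}{5} = \frac{53}{5} \approx 10.6$)
$m{\left(J \right)} = 220 + J^{2} - \frac{157 J}{130}$ ($m{\left(J \right)} = \left(J^{2} + 157 \left(- \frac{1}{130}\right) J\right) + 220 = \left(J^{2} - \frac{157 J}{130}\right) + 220 = 220 + J^{2} - \frac{157 J}{130}$)
$- \frac{22902}{m{\left(153 \right)}} + \frac{72 + O \left(-26\right)}{-2715} = - \frac{22902}{220 + 153^{2} - \frac{24021}{130}} + \frac{72 + \frac{53}{5} \left(-26\right)}{-2715} = - \frac{22902}{220 + 23409 - \frac{24021}{130}} + \left(72 - \frac{1378}{5}\right) \left(- \frac{1}{2715}\right) = - \frac{22902}{\frac{3047749}{130}} - - \frac{1018}{13575} = \left(-22902\right) \frac{130}{3047749} + \frac{1018}{13575} = - \frac{2977260}{3047749} + \frac{1018}{13575} = - \frac{37313696018}{41373192675}$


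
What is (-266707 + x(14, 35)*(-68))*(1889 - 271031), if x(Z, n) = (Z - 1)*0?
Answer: 71782055394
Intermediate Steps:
x(Z, n) = 0 (x(Z, n) = (-1 + Z)*0 = 0)
(-266707 + x(14, 35)*(-68))*(1889 - 271031) = (-266707 + 0*(-68))*(1889 - 271031) = (-266707 + 0)*(-269142) = -266707*(-269142) = 71782055394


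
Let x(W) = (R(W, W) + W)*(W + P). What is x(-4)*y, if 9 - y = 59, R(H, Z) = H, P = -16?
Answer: -8000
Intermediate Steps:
y = -50 (y = 9 - 1*59 = 9 - 59 = -50)
x(W) = 2*W*(-16 + W) (x(W) = (W + W)*(W - 16) = (2*W)*(-16 + W) = 2*W*(-16 + W))
x(-4)*y = (2*(-4)*(-16 - 4))*(-50) = (2*(-4)*(-20))*(-50) = 160*(-50) = -8000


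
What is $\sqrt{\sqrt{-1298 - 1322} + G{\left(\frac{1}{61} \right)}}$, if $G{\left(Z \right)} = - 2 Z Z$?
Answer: $\frac{\sqrt{-2 + 7442 i \sqrt{655}}}{61} \approx 5.0589 + 5.059 i$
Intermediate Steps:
$G{\left(Z \right)} = - 2 Z^{2}$
$\sqrt{\sqrt{-1298 - 1322} + G{\left(\frac{1}{61} \right)}} = \sqrt{\sqrt{-1298 - 1322} - 2 \left(\frac{1}{61}\right)^{2}} = \sqrt{\sqrt{-2620} - \frac{2}{3721}} = \sqrt{2 i \sqrt{655} - \frac{2}{3721}} = \sqrt{- \frac{2}{3721} + 2 i \sqrt{655}}$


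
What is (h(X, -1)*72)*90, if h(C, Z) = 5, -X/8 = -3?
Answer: 32400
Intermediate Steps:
X = 24 (X = -8*(-3) = 24)
(h(X, -1)*72)*90 = (5*72)*90 = 360*90 = 32400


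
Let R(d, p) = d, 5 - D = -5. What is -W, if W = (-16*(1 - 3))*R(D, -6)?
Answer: -320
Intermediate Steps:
D = 10 (D = 5 - 1*(-5) = 5 + 5 = 10)
W = 320 (W = -16*(1 - 3)*10 = -(-32)*10 = -16*(-2)*10 = 32*10 = 320)
-W = -1*320 = -320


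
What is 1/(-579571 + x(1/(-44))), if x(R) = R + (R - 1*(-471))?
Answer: -22/12740201 ≈ -1.7268e-6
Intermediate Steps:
x(R) = 471 + 2*R (x(R) = R + (R + 471) = R + (471 + R) = 471 + 2*R)
1/(-579571 + x(1/(-44))) = 1/(-579571 + (471 + 2/(-44))) = 1/(-579571 + (471 + 2*(-1/44))) = 1/(-579571 + (471 - 1/22)) = 1/(-579571 + 10361/22) = 1/(-12740201/22) = -22/12740201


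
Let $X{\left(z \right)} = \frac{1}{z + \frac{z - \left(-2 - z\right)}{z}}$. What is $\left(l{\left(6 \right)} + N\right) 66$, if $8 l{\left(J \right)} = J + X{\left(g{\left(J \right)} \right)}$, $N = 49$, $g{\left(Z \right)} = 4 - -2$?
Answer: $\frac{328449}{100} \approx 3284.5$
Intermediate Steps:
$g{\left(Z \right)} = 6$ ($g{\left(Z \right)} = 4 + 2 = 6$)
$X{\left(z \right)} = \frac{1}{z + \frac{2 + 2 z}{z}}$ ($X{\left(z \right)} = \frac{1}{z + \frac{z + \left(2 + z\right)}{z}} = \frac{1}{z + \frac{2 + 2 z}{z}}$)
$l{\left(J \right)} = \frac{3}{200} + \frac{J}{8}$ ($l{\left(J \right)} = \frac{J + \frac{6}{2 + 6^{2} + 2 \cdot 6}}{8} = \frac{J + \frac{6}{2 + 36 + 12}}{8} = \frac{J + \frac{6}{50}}{8} = \frac{J + 6 \cdot \frac{1}{50}}{8} = \frac{J + \frac{3}{25}}{8} = \frac{\frac{3}{25} + J}{8} = \frac{3}{200} + \frac{J}{8}$)
$\left(l{\left(6 \right)} + N\right) 66 = \left(\left(\frac{3}{200} + \frac{1}{8} \cdot 6\right) + 49\right) 66 = \left(\left(\frac{3}{200} + \frac{3}{4}\right) + 49\right) 66 = \left(\frac{153}{200} + 49\right) 66 = \frac{9953}{200} \cdot 66 = \frac{328449}{100}$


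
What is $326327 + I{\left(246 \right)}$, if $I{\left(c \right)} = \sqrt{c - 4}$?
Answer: $326327 + 11 \sqrt{2} \approx 3.2634 \cdot 10^{5}$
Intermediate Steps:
$I{\left(c \right)} = \sqrt{-4 + c}$
$326327 + I{\left(246 \right)} = 326327 + \sqrt{-4 + 246} = 326327 + \sqrt{242} = 326327 + 11 \sqrt{2}$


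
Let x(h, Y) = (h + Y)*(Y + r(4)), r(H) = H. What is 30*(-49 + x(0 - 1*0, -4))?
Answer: -1470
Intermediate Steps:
x(h, Y) = (4 + Y)*(Y + h) (x(h, Y) = (h + Y)*(Y + 4) = (Y + h)*(4 + Y) = (4 + Y)*(Y + h))
30*(-49 + x(0 - 1*0, -4)) = 30*(-49 + ((-4)**2 + 4*(-4) + 4*(0 - 1*0) - 4*(0 - 1*0))) = 30*(-49 + (16 - 16 + 4*(0 + 0) - 4*(0 + 0))) = 30*(-49 + (16 - 16 + 4*0 - 4*0)) = 30*(-49 + (16 - 16 + 0 + 0)) = 30*(-49 + 0) = 30*(-49) = -1470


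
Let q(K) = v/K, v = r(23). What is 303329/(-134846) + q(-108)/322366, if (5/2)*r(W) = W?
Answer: -13200700666619/5868418360860 ≈ -2.2494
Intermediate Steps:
r(W) = 2*W/5
v = 46/5 (v = (⅖)*23 = 46/5 ≈ 9.2000)
q(K) = 46/(5*K)
303329/(-134846) + q(-108)/322366 = 303329/(-134846) + ((46/5)/(-108))/322366 = 303329*(-1/134846) + ((46/5)*(-1/108))*(1/322366) = -303329/134846 - 23/270*1/322366 = -303329/134846 - 23/87038820 = -13200700666619/5868418360860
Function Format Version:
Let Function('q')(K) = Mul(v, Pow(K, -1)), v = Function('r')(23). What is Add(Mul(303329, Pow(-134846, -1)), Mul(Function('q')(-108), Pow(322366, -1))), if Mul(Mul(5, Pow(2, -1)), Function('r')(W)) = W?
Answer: Rational(-13200700666619, 5868418360860) ≈ -2.2494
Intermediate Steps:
Function('r')(W) = Mul(Rational(2, 5), W)
v = Rational(46, 5) (v = Mul(Rational(2, 5), 23) = Rational(46, 5) ≈ 9.2000)
Function('q')(K) = Mul(Rational(46, 5), Pow(K, -1))
Add(Mul(303329, Pow(-134846, -1)), Mul(Function('q')(-108), Pow(322366, -1))) = Add(Mul(303329, Pow(-134846, -1)), Mul(Mul(Rational(46, 5), Pow(-108, -1)), Pow(322366, -1))) = Add(Mul(303329, Rational(-1, 134846)), Mul(Mul(Rational(46, 5), Rational(-1, 108)), Rational(1, 322366))) = Add(Rational(-303329, 134846), Mul(Rational(-23, 270), Rational(1, 322366))) = Add(Rational(-303329, 134846), Rational(-23, 87038820)) = Rational(-13200700666619, 5868418360860)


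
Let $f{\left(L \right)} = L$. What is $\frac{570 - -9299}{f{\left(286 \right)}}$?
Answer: $\frac{9869}{286} \approx 34.507$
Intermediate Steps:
$\frac{570 - -9299}{f{\left(286 \right)}} = \frac{570 - -9299}{286} = \left(570 + 9299\right) \frac{1}{286} = 9869 \cdot \frac{1}{286} = \frac{9869}{286}$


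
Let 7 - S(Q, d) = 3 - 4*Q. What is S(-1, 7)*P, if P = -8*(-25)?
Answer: 0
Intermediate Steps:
P = 200
S(Q, d) = 4 + 4*Q (S(Q, d) = 7 - (3 - 4*Q) = 7 + (-3 + 4*Q) = 4 + 4*Q)
S(-1, 7)*P = (4 + 4*(-1))*200 = (4 - 4)*200 = 0*200 = 0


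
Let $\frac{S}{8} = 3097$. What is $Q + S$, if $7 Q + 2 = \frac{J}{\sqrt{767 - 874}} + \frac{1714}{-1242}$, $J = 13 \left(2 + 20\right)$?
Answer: $\frac{107699173}{4347} - \frac{286 i \sqrt{107}}{749} \approx 24776.0 - 3.9498 i$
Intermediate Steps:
$J = 286$ ($J = 13 \cdot 22 = 286$)
$S = 24776$ ($S = 8 \cdot 3097 = 24776$)
$Q = - \frac{2099}{4347} - \frac{286 i \sqrt{107}}{749}$ ($Q = - \frac{2}{7} + \frac{\frac{286}{\sqrt{767 - 874}} + \frac{1714}{-1242}}{7} = - \frac{2}{7} + \frac{\frac{286}{\sqrt{-107}} + 1714 \left(- \frac{1}{1242}\right)}{7} = - \frac{2}{7} + \frac{\frac{286}{i \sqrt{107}} - \frac{857}{621}}{7} = - \frac{2}{7} + \frac{286 \left(- \frac{i \sqrt{107}}{107}\right) - \frac{857}{621}}{7} = - \frac{2}{7} + \frac{- \frac{286 i \sqrt{107}}{107} - \frac{857}{621}}{7} = - \frac{2}{7} + \frac{- \frac{857}{621} - \frac{286 i \sqrt{107}}{107}}{7} = - \frac{2}{7} - \left(\frac{857}{4347} + \frac{286 i \sqrt{107}}{749}\right) = - \frac{2099}{4347} - \frac{286 i \sqrt{107}}{749} \approx -0.48286 - 3.9498 i$)
$Q + S = \left(- \frac{2099}{4347} - \frac{286 i \sqrt{107}}{749}\right) + 24776 = \frac{107699173}{4347} - \frac{286 i \sqrt{107}}{749}$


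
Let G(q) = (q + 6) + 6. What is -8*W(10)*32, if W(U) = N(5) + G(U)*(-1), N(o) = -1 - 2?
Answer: 6400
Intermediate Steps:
G(q) = 12 + q (G(q) = (6 + q) + 6 = 12 + q)
N(o) = -3
W(U) = -15 - U (W(U) = -3 + (12 + U)*(-1) = -3 + (-12 - U) = -15 - U)
-8*W(10)*32 = -8*(-15 - 1*10)*32 = -8*(-15 - 10)*32 = -8*(-25)*32 = 200*32 = 6400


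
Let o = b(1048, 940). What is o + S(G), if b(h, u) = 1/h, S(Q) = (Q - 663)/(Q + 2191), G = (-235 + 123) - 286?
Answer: -1110135/1879064 ≈ -0.59079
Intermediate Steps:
G = -398 (G = -112 - 286 = -398)
S(Q) = (-663 + Q)/(2191 + Q)
o = 1/1048 ≈ 0.00095420
o + S(G) = 1/1048 + (-663 - 398)/(2191 - 398) = 1/1048 - 1061/1793 = -1110135/1879064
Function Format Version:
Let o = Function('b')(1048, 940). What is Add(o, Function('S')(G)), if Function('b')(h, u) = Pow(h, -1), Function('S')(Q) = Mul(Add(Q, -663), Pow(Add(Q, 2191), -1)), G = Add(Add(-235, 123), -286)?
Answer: Rational(-1110135, 1879064) ≈ -0.59079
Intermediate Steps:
G = -398 (G = Add(-112, -286) = -398)
Function('S')(Q) = Mul(Pow(Add(2191, Q), -1), Add(-663, Q)) (Function('S')(Q) = Mul(Add(-663, Q), Pow(Add(2191, Q), -1)) = Mul(Pow(Add(2191, Q), -1), Add(-663, Q)))
o = Rational(1, 1048) (o = Pow(1048, -1) = Rational(1, 1048) ≈ 0.00095420)
Add(o, Function('S')(G)) = Add(Rational(1, 1048), Mul(Pow(Add(2191, -398), -1), Add(-663, -398))) = Add(Rational(1, 1048), Mul(Pow(1793, -1), -1061)) = Add(Rational(1, 1048), Mul(Rational(1, 1793), -1061)) = Add(Rational(1, 1048), Rational(-1061, 1793)) = Rational(-1110135, 1879064)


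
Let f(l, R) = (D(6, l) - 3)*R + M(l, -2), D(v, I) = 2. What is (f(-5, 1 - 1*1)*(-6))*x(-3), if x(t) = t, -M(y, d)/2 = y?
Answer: 180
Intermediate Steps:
M(y, d) = -2*y
f(l, R) = -R - 2*l (f(l, R) = (2 - 3)*R - 2*l = -R - 2*l)
(f(-5, 1 - 1*1)*(-6))*x(-3) = ((-(1 - 1*1) - 2*(-5))*(-6))*(-3) = ((-(1 - 1) + 10)*(-6))*(-3) = ((-1*0 + 10)*(-6))*(-3) = ((0 + 10)*(-6))*(-3) = (10*(-6))*(-3) = -60*(-3) = 180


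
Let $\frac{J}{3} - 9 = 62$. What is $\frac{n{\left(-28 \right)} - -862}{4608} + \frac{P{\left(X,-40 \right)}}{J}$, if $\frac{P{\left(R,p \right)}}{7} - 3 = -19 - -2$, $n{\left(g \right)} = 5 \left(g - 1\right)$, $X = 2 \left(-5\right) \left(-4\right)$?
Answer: $- \frac{11069}{36352} \approx -0.30449$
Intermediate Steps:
$J = 213$ ($J = 27 + 3 \cdot 62 = 27 + 186 = 213$)
$X = 40$ ($X = \left(-10\right) \left(-4\right) = 40$)
$n{\left(g \right)} = -5 + 5 g$ ($n{\left(g \right)} = 5 \left(-1 + g\right) = -5 + 5 g$)
$P{\left(R,p \right)} = -98$ ($P{\left(R,p \right)} = 21 + 7 \left(-19 - -2\right) = 21 + 7 \left(-19 + 2\right) = 21 + 7 \left(-17\right) = 21 - 119 = -98$)
$\frac{n{\left(-28 \right)} - -862}{4608} + \frac{P{\left(X,-40 \right)}}{J} = \frac{\left(-5 + 5 \left(-28\right)\right) - -862}{4608} - \frac{98}{213} = \left(\left(-5 - 140\right) + 862\right) \frac{1}{4608} - \frac{98}{213} = \left(-145 + 862\right) \frac{1}{4608} - \frac{98}{213} = 717 \cdot \frac{1}{4608} - \frac{98}{213} = \frac{239}{1536} - \frac{98}{213} = - \frac{11069}{36352}$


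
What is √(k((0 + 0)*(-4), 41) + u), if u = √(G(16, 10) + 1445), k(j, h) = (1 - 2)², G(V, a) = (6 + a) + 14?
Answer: √(1 + 5*√59) ≈ 6.2774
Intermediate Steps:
G(V, a) = 20 + a
k(j, h) = 1 (k(j, h) = (-1)² = 1)
u = 5*√59 (u = √((20 + 10) + 1445) = √(30 + 1445) = √1475 = 5*√59 ≈ 38.406)
√(k((0 + 0)*(-4), 41) + u) = √(1 + 5*√59)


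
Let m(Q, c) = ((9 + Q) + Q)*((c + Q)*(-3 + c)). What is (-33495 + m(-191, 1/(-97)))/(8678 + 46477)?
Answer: -777716701/172984465 ≈ -4.4959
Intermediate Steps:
m(Q, c) = (-3 + c)*(9 + 2*Q)*(Q + c) (m(Q, c) = (9 + 2*Q)*((Q + c)*(-3 + c)) = (9 + 2*Q)*((-3 + c)*(Q + c)) = (-3 + c)*(9 + 2*Q)*(Q + c))
(-33495 + m(-191, 1/(-97)))/(8678 + 46477) = (-33495 + (-27*(-191) - 27/(-97) - 6*(-191)² + 9*(1/(-97))² + 2*(-191)*(1/(-97))² + 2*(-191)²/(-97) + 3*(-191)/(-97)))/(8678 + 46477) = (-33495 + (5157 - 27*(-1/97) - 6*36481 + 9*(-1/97)² + 2*(-191)*(-1/97)² + 2*(-1/97)*36481 + 3*(-191)*(-1/97)))/55155 = (-33495 + (5157 + 27/97 - 218886 + 9*(1/9409) + 2*(-191)*(1/9409) - 72962/97 + 573/97))*(1/55155) = (-33495 + (5157 + 27/97 - 218886 + 9/9409 - 382/9409 - 72962/97 + 573/97))*(1/55155) = (-33495 - 2017995648/9409)*(1/55155) = -2333150103/9409*1/55155 = -777716701/172984465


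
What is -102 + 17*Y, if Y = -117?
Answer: -2091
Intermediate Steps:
-102 + 17*Y = -102 + 17*(-117) = -102 - 1989 = -2091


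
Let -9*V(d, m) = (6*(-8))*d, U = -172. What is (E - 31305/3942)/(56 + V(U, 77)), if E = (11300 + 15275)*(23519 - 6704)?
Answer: -587172222815/1131792 ≈ -5.1880e+5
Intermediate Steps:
E = 446858625 (E = 26575*16815 = 446858625)
V(d, m) = 16*d/3 (V(d, m) = -6*(-8)*d/9 = -(-16)*d/3 = 16*d/3)
(E - 31305/3942)/(56 + V(U, 77)) = (446858625 - 31305/3942)/(56 + (16/3)*(-172)) = (446858625 - 31305*1/3942)/(56 - 2752/3) = (446858625 - 10435/1314)/(-2584/3) = (587172222815/1314)*(-3/2584) = -587172222815/1131792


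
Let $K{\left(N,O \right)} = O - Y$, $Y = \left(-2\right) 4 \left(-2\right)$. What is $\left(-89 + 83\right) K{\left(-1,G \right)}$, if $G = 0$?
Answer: $96$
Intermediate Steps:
$Y = 16$ ($Y = \left(-8\right) \left(-2\right) = 16$)
$K{\left(N,O \right)} = -16 + O$ ($K{\left(N,O \right)} = O - 16 = -16 + O$)
$\left(-89 + 83\right) K{\left(-1,G \right)} = \left(-89 + 83\right) \left(-16 + 0\right) = \left(-6\right) \left(-16\right) = 96$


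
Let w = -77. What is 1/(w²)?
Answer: 1/5929 ≈ 0.00016866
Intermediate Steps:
1/(w²) = 1/((-77)²) = 1/5929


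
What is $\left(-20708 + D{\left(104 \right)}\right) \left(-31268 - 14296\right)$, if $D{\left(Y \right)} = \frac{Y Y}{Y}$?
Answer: $938800656$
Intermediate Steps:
$D{\left(Y \right)} = Y$ ($D{\left(Y \right)} = \frac{Y^{2}}{Y} = Y$)
$\left(-20708 + D{\left(104 \right)}\right) \left(-31268 - 14296\right) = \left(-20708 + 104\right) \left(-31268 - 14296\right) = \left(-20604\right) \left(-45564\right) = 938800656$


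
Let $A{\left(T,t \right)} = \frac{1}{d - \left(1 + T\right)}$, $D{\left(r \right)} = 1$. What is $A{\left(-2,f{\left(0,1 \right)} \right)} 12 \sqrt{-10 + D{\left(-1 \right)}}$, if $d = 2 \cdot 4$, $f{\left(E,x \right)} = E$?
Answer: $4 i \approx 4.0 i$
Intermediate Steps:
$d = 8$
$A{\left(T,t \right)} = \frac{1}{7 - T}$ ($A{\left(T,t \right)} = \frac{1}{8 - \left(1 + T\right)} = \frac{1}{7 - T}$)
$A{\left(-2,f{\left(0,1 \right)} \right)} 12 \sqrt{-10 + D{\left(-1 \right)}} = - \frac{1}{-7 - 2} \cdot 12 \sqrt{-10 + 1} = - \frac{1}{-9} \cdot 12 \sqrt{-9} = \left(-1\right) \left(- \frac{1}{9}\right) 12 \cdot 3 i = \frac{1}{9} \cdot 12 \cdot 3 i = \frac{4 \cdot 3 i}{3} = 4 i$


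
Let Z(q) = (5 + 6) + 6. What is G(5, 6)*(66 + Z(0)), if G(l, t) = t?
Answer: 498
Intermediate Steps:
Z(q) = 17 (Z(q) = 11 + 6 = 17)
G(5, 6)*(66 + Z(0)) = 6*(66 + 17) = 6*83 = 498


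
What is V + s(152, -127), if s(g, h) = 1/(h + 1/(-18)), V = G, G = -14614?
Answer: -33422236/2287 ≈ -14614.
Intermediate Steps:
V = -14614
s(g, h) = 1/(-1/18 + h) (s(g, h) = 1/(h - 1/18) = 1/(-1/18 + h))
V + s(152, -127) = -14614 + 18/(-1 + 18*(-127)) = -14614 + 18/(-1 - 2286) = -14614 + 18/(-2287) = -14614 + 18*(-1/2287) = -14614 - 18/2287 = -33422236/2287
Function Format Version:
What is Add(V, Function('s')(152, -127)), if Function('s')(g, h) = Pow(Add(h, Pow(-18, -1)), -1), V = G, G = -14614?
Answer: Rational(-33422236, 2287) ≈ -14614.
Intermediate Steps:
V = -14614
Function('s')(g, h) = Pow(Add(Rational(-1, 18), h), -1) (Function('s')(g, h) = Pow(Add(h, Rational(-1, 18)), -1) = Pow(Add(Rational(-1, 18), h), -1))
Add(V, Function('s')(152, -127)) = Add(-14614, Mul(18, Pow(Add(-1, Mul(18, -127)), -1))) = Add(-14614, Mul(18, Pow(Add(-1, -2286), -1))) = Add(-14614, Mul(18, Pow(-2287, -1))) = Add(-14614, Mul(18, Rational(-1, 2287))) = Add(-14614, Rational(-18, 2287)) = Rational(-33422236, 2287)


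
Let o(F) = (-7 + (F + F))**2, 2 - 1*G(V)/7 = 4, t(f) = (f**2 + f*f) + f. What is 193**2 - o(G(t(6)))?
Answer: 36024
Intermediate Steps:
t(f) = f + 2*f**2 (t(f) = (f**2 + f**2) + f = 2*f**2 + f = f + 2*f**2)
G(V) = -14 (G(V) = 14 - 7*4 = 14 - 28 = -14)
o(F) = (-7 + 2*F)**2
193**2 - o(G(t(6))) = 193**2 - (-7 + 2*(-14))**2 = 37249 - (-7 - 28)**2 = 37249 - 1*(-35)**2 = 37249 - 1*1225 = 37249 - 1225 = 36024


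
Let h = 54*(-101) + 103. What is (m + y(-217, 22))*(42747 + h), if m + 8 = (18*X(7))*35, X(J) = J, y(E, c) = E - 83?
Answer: 153398392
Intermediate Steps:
y(E, c) = -83 + E
h = -5351 (h = -5454 + 103 = -5351)
m = 4402 (m = -8 + (18*7)*35 = -8 + 126*35 = -8 + 4410 = 4402)
(m + y(-217, 22))*(42747 + h) = (4402 + (-83 - 217))*(42747 - 5351) = (4402 - 300)*37396 = 4102*37396 = 153398392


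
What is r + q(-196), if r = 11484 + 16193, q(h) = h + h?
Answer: 27285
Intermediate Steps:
q(h) = 2*h
r = 27677
r + q(-196) = 27677 + 2*(-196) = 27677 - 392 = 27285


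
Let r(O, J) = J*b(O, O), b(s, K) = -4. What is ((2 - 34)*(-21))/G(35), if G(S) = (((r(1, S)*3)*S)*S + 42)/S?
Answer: -560/12249 ≈ -0.045718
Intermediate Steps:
r(O, J) = -4*J (r(O, J) = J*(-4) = -4*J)
G(S) = (42 - 12*S³)/S (G(S) = (((-4*S*3)*S)*S + 42)/S = (((-12*S)*S)*S + 42)/S = ((-12*S²)*S + 42)/S = (-12*S³ + 42)/S = (42 - 12*S³)/S)
((2 - 34)*(-21))/G(35) = ((2 - 34)*(-21))/((6*(7 - 2*35³)/35)) = (-32*(-21))/((6*(1/35)*(7 - 2*42875))) = 672/((6*(1/35)*(7 - 85750))) = 672/((6*(1/35)*(-85743))) = 672/(-73494/5) = 672*(-5/73494) = -560/12249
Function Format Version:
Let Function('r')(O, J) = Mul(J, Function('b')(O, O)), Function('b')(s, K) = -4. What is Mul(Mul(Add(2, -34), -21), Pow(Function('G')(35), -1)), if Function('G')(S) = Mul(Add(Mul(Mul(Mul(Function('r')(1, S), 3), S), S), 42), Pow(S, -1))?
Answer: Rational(-560, 12249) ≈ -0.045718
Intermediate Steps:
Function('r')(O, J) = Mul(-4, J) (Function('r')(O, J) = Mul(J, -4) = Mul(-4, J))
Function('G')(S) = Mul(Pow(S, -1), Add(42, Mul(-12, Pow(S, 3)))) (Function('G')(S) = Mul(Add(Mul(Mul(Mul(Mul(-4, S), 3), S), S), 42), Pow(S, -1)) = Mul(Add(Mul(Mul(Mul(-12, S), S), S), 42), Pow(S, -1)) = Mul(Add(Mul(Mul(-12, Pow(S, 2)), S), 42), Pow(S, -1)) = Mul(Add(Mul(-12, Pow(S, 3)), 42), Pow(S, -1)) = Mul(Add(42, Mul(-12, Pow(S, 3))), Pow(S, -1)) = Mul(Pow(S, -1), Add(42, Mul(-12, Pow(S, 3)))))
Mul(Mul(Add(2, -34), -21), Pow(Function('G')(35), -1)) = Mul(Mul(Add(2, -34), -21), Pow(Mul(6, Pow(35, -1), Add(7, Mul(-2, Pow(35, 3)))), -1)) = Mul(Mul(-32, -21), Pow(Mul(6, Rational(1, 35), Add(7, Mul(-2, 42875))), -1)) = Mul(672, Pow(Mul(6, Rational(1, 35), Add(7, -85750)), -1)) = Mul(672, Pow(Mul(6, Rational(1, 35), -85743), -1)) = Mul(672, Pow(Rational(-73494, 5), -1)) = Mul(672, Rational(-5, 73494)) = Rational(-560, 12249)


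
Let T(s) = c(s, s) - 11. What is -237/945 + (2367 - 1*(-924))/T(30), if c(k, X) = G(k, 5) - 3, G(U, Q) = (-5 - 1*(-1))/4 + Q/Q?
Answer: -21179/90 ≈ -235.32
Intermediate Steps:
G(U, Q) = 0 (G(U, Q) = (-5 + 1)*(¼) + 1 = -4*¼ + 1 = -1 + 1 = 0)
c(k, X) = -3 (c(k, X) = 0 - 3 = -3)
T(s) = -14 (T(s) = -3 - 11 = -14)
-237/945 + (2367 - 1*(-924))/T(30) = -237/945 + (2367 - 1*(-924))/(-14) = -237*1/945 + (2367 + 924)*(-1/14) = -79/315 + 3291*(-1/14) = -79/315 - 3291/14 = -21179/90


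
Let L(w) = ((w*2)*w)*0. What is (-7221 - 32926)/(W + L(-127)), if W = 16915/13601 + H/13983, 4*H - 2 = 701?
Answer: -30541072756404/955651283 ≈ -31958.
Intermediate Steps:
H = 703/4 (H = 1/2 + (1/4)*701 = 1/2 + 701/4 = 703/4 ≈ 175.75)
L(w) = 0 (L(w) = ((2*w)*w)*0 = (2*w**2)*0 = 0)
W = 955651283/760731132 (W = 16915/13601 + (703/4)/13983 = 16915*(1/13601) + (703/4)*(1/13983) = 16915/13601 + 703/55932 = 955651283/760731132 ≈ 1.2562)
(-7221 - 32926)/(W + L(-127)) = (-7221 - 32926)/(955651283/760731132 + 0) = -40147/955651283/760731132 = -40147*760731132/955651283 = -30541072756404/955651283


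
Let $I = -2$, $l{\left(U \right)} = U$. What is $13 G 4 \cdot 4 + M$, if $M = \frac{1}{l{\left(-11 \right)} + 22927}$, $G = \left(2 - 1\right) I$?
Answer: $- \frac{9533055}{22916} \approx -416.0$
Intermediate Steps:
$G = -2$ ($G = \left(2 - 1\right) \left(-2\right) = 1 \left(-2\right) = -2$)
$M = \frac{1}{22916}$ ($M = \frac{1}{-11 + 22927} = \frac{1}{22916} \approx 4.3638 \cdot 10^{-5}$)
$13 G 4 \cdot 4 + M = 13 \left(-2\right) 4 \cdot 4 + \frac{1}{22916} = \left(-26\right) 16 + \frac{1}{22916} = -416 + \frac{1}{22916} = - \frac{9533055}{22916}$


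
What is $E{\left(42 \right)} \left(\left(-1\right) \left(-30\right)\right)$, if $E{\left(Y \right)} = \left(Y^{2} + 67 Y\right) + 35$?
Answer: $138390$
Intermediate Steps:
$E{\left(Y \right)} = 35 + Y^{2} + 67 Y$
$E{\left(42 \right)} \left(\left(-1\right) \left(-30\right)\right) = \left(35 + 42^{2} + 67 \cdot 42\right) \left(\left(-1\right) \left(-30\right)\right) = \left(35 + 1764 + 2814\right) 30 = 4613 \cdot 30 = 138390$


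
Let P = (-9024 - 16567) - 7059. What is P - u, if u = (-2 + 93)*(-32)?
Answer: -29738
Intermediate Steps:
u = -2912 (u = 91*(-32) = -2912)
P = -32650 (P = -25591 - 7059 = -32650)
P - u = -32650 - 1*(-2912) = -32650 + 2912 = -29738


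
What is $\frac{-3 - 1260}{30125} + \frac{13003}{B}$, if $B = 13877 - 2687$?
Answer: $\frac{75516481}{67419750} \approx 1.1201$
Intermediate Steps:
$B = 11190$ ($B = 13877 - 2687 = 11190$)
$\frac{-3 - 1260}{30125} + \frac{13003}{B} = \frac{-3 - 1260}{30125} + \frac{13003}{11190} = \left(-3 - 1260\right) \frac{1}{30125} + 13003 \cdot \frac{1}{11190} = \left(-1263\right) \frac{1}{30125} + \frac{13003}{11190} = - \frac{1263}{30125} + \frac{13003}{11190} = \frac{75516481}{67419750}$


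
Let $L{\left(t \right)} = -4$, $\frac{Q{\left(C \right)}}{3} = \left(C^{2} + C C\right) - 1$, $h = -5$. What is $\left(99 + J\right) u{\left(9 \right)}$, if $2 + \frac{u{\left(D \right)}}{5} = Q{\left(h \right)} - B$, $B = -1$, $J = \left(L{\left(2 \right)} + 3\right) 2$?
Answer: $70810$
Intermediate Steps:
$Q{\left(C \right)} = -3 + 6 C^{2}$ ($Q{\left(C \right)} = 3 \left(\left(C^{2} + C C\right) - 1\right) = 3 \left(\left(C^{2} + C^{2}\right) - 1\right) = 3 \left(2 C^{2} - 1\right) = 3 \left(-1 + 2 C^{2}\right) = -3 + 6 C^{2}$)
$J = -2$ ($J = \left(-4 + 3\right) 2 = \left(-1\right) 2 = -2$)
$u{\left(D \right)} = 730$ ($u{\left(D \right)} = -10 + 5 \left(\left(-3 + 6 \left(-5\right)^{2}\right) - -1\right) = -10 + 5 \left(\left(-3 + 6 \cdot 25\right) + 1\right) = -10 + 5 \left(\left(-3 + 150\right) + 1\right) = -10 + 5 \left(147 + 1\right) = -10 + 5 \cdot 148 = -10 + 740 = 730$)
$\left(99 + J\right) u{\left(9 \right)} = \left(99 - 2\right) 730 = 97 \cdot 730 = 70810$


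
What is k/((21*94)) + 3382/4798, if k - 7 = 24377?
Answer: 10305875/789271 ≈ 13.057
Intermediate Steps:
k = 24384 (k = 7 + 24377 = 24384)
k/((21*94)) + 3382/4798 = 24384/((21*94)) + 3382/4798 = 24384/1974 + 3382*(1/4798) = 24384*(1/1974) + 1691/2399 = 4064/329 + 1691/2399 = 10305875/789271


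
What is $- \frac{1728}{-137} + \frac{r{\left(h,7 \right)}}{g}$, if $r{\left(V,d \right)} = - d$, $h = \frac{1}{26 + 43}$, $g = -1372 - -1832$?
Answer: $\frac{793921}{63020} \approx 12.598$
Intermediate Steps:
$g = 460$ ($g = -1372 + 1832 = 460$)
$h = \frac{1}{69} \approx 0.014493$
$- \frac{1728}{-137} + \frac{r{\left(h,7 \right)}}{g} = - \frac{1728}{-137} + \frac{\left(-1\right) 7}{460} = \left(-1728\right) \left(- \frac{1}{137}\right) - \frac{7}{460} = \frac{1728}{137} - \frac{7}{460} = \frac{793921}{63020}$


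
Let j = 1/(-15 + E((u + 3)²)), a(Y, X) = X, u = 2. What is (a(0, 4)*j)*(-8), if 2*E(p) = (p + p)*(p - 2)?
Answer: -2/35 ≈ -0.057143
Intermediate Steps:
E(p) = p*(-2 + p) (E(p) = ((p + p)*(p - 2))/2 = ((2*p)*(-2 + p))/2 = (2*p*(-2 + p))/2 = p*(-2 + p))
j = 1/560 (j = 1/(-15 + (2 + 3)²*(-2 + (2 + 3)²)) = 1/(-15 + 5²*(-2 + 5²)) = 1/(-15 + 25*(-2 + 25)) = 1/(-15 + 25*23) = 1/(-15 + 575) = 1/560 ≈ 0.0017857)
(a(0, 4)*j)*(-8) = (4*(1/560))*(-8) = (1/140)*(-8) = -2/35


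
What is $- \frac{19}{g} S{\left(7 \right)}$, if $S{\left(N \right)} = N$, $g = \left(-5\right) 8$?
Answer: $\frac{133}{40} \approx 3.325$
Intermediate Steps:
$g = -40$
$- \frac{19}{g} S{\left(7 \right)} = - \frac{19}{-40} \cdot 7 = \left(-19\right) \left(- \frac{1}{40}\right) 7 = \frac{19}{40} \cdot 7 = \frac{133}{40}$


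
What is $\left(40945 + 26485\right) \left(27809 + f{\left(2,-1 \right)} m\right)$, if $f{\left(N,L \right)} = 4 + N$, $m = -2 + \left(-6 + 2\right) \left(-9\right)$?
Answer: $1888916590$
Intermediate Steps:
$m = 34$ ($m = -2 - -36 = -2 + 36 = 34$)
$\left(40945 + 26485\right) \left(27809 + f{\left(2,-1 \right)} m\right) = \left(40945 + 26485\right) \left(27809 + \left(4 + 2\right) 34\right) = 67430 \left(27809 + 6 \cdot 34\right) = 67430 \left(27809 + 204\right) = 67430 \cdot 28013 = 1888916590$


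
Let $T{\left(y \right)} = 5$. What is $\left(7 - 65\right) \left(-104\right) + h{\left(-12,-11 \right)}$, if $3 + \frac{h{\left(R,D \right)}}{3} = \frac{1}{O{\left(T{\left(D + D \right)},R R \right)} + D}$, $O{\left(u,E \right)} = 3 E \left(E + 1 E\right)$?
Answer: $\frac{749291318}{124405} \approx 6023.0$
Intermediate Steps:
$O{\left(u,E \right)} = 6 E^{2}$ ($O{\left(u,E \right)} = 3 E \left(E + E\right) = 3 E 2 E = 6 E^{2}$)
$h{\left(R,D \right)} = -9 + \frac{3}{D + 6 R^{4}}$ ($h{\left(R,D \right)} = -9 + \frac{3}{6 \left(R R\right)^{2} + D} = -9 + \frac{3}{6 \left(R^{2}\right)^{2} + D} = -9 + \frac{3}{6 R^{4} + D} = -9 + \frac{3}{D + 6 R^{4}}$)
$\left(7 - 65\right) \left(-104\right) + h{\left(-12,-11 \right)} = \left(7 - 65\right) \left(-104\right) + \frac{3 \left(1 - 18 \left(-12\right)^{4} - -33\right)}{-11 + 6 \left(-12\right)^{4}} = \left(7 - 65\right) \left(-104\right) + \frac{3 \left(1 - 373248 + 33\right)}{-11 + 6 \cdot 20736} = \left(-58\right) \left(-104\right) + \frac{3 \left(1 - 373248 + 33\right)}{-11 + 124416} = 6032 + 3 \cdot \frac{1}{124405} \left(-373214\right) = 6032 - \frac{1119642}{124405} = \frac{749291318}{124405}$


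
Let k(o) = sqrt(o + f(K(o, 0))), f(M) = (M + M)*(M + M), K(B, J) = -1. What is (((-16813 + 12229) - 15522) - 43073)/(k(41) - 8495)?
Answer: 107341121/14432996 + 189537*sqrt(5)/72164980 ≈ 7.4431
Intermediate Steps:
f(M) = 4*M**2 (f(M) = (2*M)*(2*M) = 4*M**2)
k(o) = sqrt(4 + o) (k(o) = sqrt(o + 4*(-1)**2) = sqrt(o + 4*1) = sqrt(o + 4) = sqrt(4 + o))
(((-16813 + 12229) - 15522) - 43073)/(k(41) - 8495) = (((-16813 + 12229) - 15522) - 43073)/(sqrt(4 + 41) - 8495) = ((-4584 - 15522) - 43073)/(sqrt(45) - 8495) = (-20106 - 43073)/(3*sqrt(5) - 8495) = -63179/(-8495 + 3*sqrt(5))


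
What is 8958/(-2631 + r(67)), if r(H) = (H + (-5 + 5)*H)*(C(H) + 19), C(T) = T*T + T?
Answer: 1493/50649 ≈ 0.029477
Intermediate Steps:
C(T) = T + T² (C(T) = T² + T = T + T²)
r(H) = H*(19 + H*(1 + H)) (r(H) = (H + (-5 + 5)*H)*(H*(1 + H) + 19) = (H + 0*H)*(19 + H*(1 + H)) = (H + 0)*(19 + H*(1 + H)) = H*(19 + H*(1 + H)))
8958/(-2631 + r(67)) = 8958/(-2631 + 67*(19 + 67*(1 + 67))) = 8958/(-2631 + 67*(19 + 67*68)) = 8958/(-2631 + 67*(19 + 4556)) = 8958/(-2631 + 67*4575) = 8958/(-2631 + 306525) = 8958/303894 = 8958*(1/303894) = 1493/50649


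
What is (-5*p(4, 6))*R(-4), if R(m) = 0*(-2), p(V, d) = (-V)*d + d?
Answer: 0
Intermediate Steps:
p(V, d) = d - V*d (p(V, d) = -V*d + d = d - V*d)
R(m) = 0
(-5*p(4, 6))*R(-4) = -30*(1 - 1*4)*0 = -30*(1 - 4)*0 = -30*(-3)*0 = -5*(-18)*0 = 90*0 = 0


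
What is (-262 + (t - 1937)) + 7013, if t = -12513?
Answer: -7699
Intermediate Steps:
(-262 + (t - 1937)) + 7013 = (-262 + (-12513 - 1937)) + 7013 = (-262 - 14450) + 7013 = -14712 + 7013 = -7699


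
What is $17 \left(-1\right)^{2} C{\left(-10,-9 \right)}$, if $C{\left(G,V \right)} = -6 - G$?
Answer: $68$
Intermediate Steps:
$17 \left(-1\right)^{2} C{\left(-10,-9 \right)} = 17 \left(-1\right)^{2} \left(-6 - -10\right) = 17 \cdot 1 \left(-6 + 10\right) = 17 \cdot 4 = 68$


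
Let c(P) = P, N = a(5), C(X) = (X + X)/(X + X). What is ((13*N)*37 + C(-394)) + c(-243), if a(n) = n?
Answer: 2163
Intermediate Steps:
C(X) = 1 (C(X) = (2*X)/((2*X)) = (2*X)*(1/(2*X)) = 1)
N = 5
((13*N)*37 + C(-394)) + c(-243) = ((13*5)*37 + 1) - 243 = (65*37 + 1) - 243 = (2405 + 1) - 243 = 2406 - 243 = 2163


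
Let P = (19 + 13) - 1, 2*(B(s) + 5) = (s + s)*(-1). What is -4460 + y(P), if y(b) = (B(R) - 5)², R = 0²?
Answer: -4360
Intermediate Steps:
R = 0
B(s) = -5 - s (B(s) = -5 + ((s + s)*(-1))/2 = -5 + ((2*s)*(-1))/2 = -5 + (-2*s)/2 = -5 - s)
P = 31 (P = 32 - 1 = 31)
y(b) = 100 (y(b) = ((-5 - 1*0) - 5)² = ((-5 + 0) - 5)² = (-5 - 5)² = (-10)² = 100)
-4460 + y(P) = -4460 + 100 = -4360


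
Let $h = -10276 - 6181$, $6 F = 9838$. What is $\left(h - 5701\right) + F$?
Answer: $- \frac{61555}{3} \approx -20518.0$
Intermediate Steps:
$F = \frac{4919}{3}$ ($F = \frac{1}{6} \cdot 9838 = \frac{4919}{3} \approx 1639.7$)
$h = -16457$ ($h = -10276 - 6181 = -16457$)
$\left(h - 5701\right) + F = \left(-16457 - 5701\right) + \frac{4919}{3} = -22158 + \frac{4919}{3} = - \frac{61555}{3}$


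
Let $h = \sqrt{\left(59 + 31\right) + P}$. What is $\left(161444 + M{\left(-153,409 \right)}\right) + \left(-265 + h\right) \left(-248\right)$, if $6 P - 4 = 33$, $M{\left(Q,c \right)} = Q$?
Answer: $227011 - \frac{124 \sqrt{3462}}{3} \approx 2.2458 \cdot 10^{5}$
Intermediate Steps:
$P = \frac{37}{6}$ ($P = \frac{2}{3} + \frac{1}{6} \cdot 33 = \frac{2}{3} + \frac{11}{2} = \frac{37}{6} \approx 6.1667$)
$h = \frac{\sqrt{3462}}{6}$ ($h = \sqrt{\left(59 + 31\right) + \frac{37}{6}} = \sqrt{90 + \frac{37}{6}} = \sqrt{\frac{577}{6}} = \frac{\sqrt{3462}}{6} \approx 9.8065$)
$\left(161444 + M{\left(-153,409 \right)}\right) + \left(-265 + h\right) \left(-248\right) = \left(161444 - 153\right) + \left(-265 + \frac{\sqrt{3462}}{6}\right) \left(-248\right) = 161291 + \left(65720 - \frac{124 \sqrt{3462}}{3}\right) = 227011 - \frac{124 \sqrt{3462}}{3}$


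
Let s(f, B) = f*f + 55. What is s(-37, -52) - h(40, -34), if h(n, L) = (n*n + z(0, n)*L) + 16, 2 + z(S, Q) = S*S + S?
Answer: -260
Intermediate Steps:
z(S, Q) = -2 + S + S**2 (z(S, Q) = -2 + (S*S + S) = -2 + (S**2 + S) = -2 + (S + S**2) = -2 + S + S**2)
h(n, L) = 16 + n**2 - 2*L (h(n, L) = (n*n + (-2 + 0 + 0**2)*L) + 16 = (n**2 + (-2 + 0 + 0)*L) + 16 = (n**2 - 2*L) + 16 = 16 + n**2 - 2*L)
s(f, B) = 55 + f**2 (s(f, B) = f**2 + 55 = 55 + f**2)
s(-37, -52) - h(40, -34) = (55 + (-37)**2) - (16 + 40**2 - 2*(-34)) = (55 + 1369) - (16 + 1600 + 68) = 1424 - 1*1684 = 1424 - 1684 = -260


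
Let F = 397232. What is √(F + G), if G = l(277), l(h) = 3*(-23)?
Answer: √397163 ≈ 630.21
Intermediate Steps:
l(h) = -69
G = -69
√(F + G) = √(397232 - 69) = √397163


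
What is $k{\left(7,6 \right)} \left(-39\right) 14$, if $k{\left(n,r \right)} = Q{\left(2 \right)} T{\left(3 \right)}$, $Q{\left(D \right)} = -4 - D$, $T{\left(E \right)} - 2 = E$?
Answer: $16380$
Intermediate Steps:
$T{\left(E \right)} = 2 + E$
$k{\left(n,r \right)} = -30$ ($k{\left(n,r \right)} = \left(-4 - 2\right) \left(2 + 3\right) = \left(-4 - 2\right) 5 = \left(-6\right) 5 = -30$)
$k{\left(7,6 \right)} \left(-39\right) 14 = \left(-30\right) \left(-39\right) 14 = 1170 \cdot 14 = 16380$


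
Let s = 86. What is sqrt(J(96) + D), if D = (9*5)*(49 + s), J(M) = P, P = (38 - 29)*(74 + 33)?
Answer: 3*sqrt(782) ≈ 83.893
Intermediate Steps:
P = 963 (P = 9*107 = 963)
J(M) = 963
D = 6075 (D = (9*5)*(49 + 86) = 45*135 = 6075)
sqrt(J(96) + D) = sqrt(963 + 6075) = sqrt(7038) = 3*sqrt(782)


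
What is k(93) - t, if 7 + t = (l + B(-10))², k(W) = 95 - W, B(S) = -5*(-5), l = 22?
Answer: -2200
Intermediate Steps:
B(S) = 25
t = 2202 (t = -7 + (22 + 25)² = -7 + 47² = -7 + 2209 = 2202)
k(93) - t = (95 - 1*93) - 1*2202 = (95 - 93) - 2202 = 2 - 2202 = -2200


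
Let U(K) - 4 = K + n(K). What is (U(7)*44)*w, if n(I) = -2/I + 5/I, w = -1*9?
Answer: -31680/7 ≈ -4525.7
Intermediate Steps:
w = -9
n(I) = 3/I
U(K) = 4 + K + 3/K (U(K) = 4 + (K + 3/K) = 4 + K + 3/K)
(U(7)*44)*w = ((4 + 7 + 3/7)*44)*(-9) = ((80/7)*44)*(-9) = (3520/7)*(-9) = -31680/7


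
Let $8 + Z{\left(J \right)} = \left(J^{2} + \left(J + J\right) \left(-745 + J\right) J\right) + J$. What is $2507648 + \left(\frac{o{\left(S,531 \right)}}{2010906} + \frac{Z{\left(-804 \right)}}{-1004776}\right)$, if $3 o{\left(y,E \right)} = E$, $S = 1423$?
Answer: $\frac{105640704470230088}{42093960147} \approx 2.5096 \cdot 10^{6}$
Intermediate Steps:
$o{\left(y,E \right)} = \frac{E}{3}$
$Z{\left(J \right)} = -8 + J + J^{2} + 2 J^{2} \left(-745 + J\right)$ ($Z{\left(J \right)} = -8 + \left(\left(J^{2} + \left(J + J\right) \left(-745 + J\right) J\right) + J\right) = -8 + \left(\left(J^{2} + 2 J \left(-745 + J\right) J\right) + J\right) = -8 + \left(\left(J^{2} + 2 J^{2} \left(-745 + J\right)\right) + J\right) = -8 + \left(J + J^{2} + 2 J^{2} \left(-745 + J\right)\right) = -8 + J + J^{2} + 2 J^{2} \left(-745 + J\right)$)
$2507648 + \left(\frac{o{\left(S,531 \right)}}{2010906} + \frac{Z{\left(-804 \right)}}{-1004776}\right) = 2507648 + \left(\frac{\frac{1}{3} \cdot 531}{2010906} + \frac{-8 - 804 - 1489 \left(-804\right)^{2} + 2 \left(-804\right)^{3}}{-1004776}\right) = 2507648 + \left(177 \cdot \frac{1}{2010906} + \left(-8 - 804 - 962513424 + 2 \left(-519718464\right)\right) \left(- \frac{1}{1004776}\right)\right) = 2507648 + \left(\frac{59}{670302} + \left(-8 - 804 - 962513424 - 1039436928\right) \left(- \frac{1}{1004776}\right)\right) = 2507648 + \left(\frac{59}{670302} - - \frac{500487791}{251194}\right) = 2507648 + \left(\frac{59}{670302} + \frac{500487791}{251194}\right) = 2507648 + \frac{83869495525832}{42093960147} = \frac{105640704470230088}{42093960147}$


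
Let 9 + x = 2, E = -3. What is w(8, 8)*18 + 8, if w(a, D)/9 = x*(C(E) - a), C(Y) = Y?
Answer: 12482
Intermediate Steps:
x = -7 (x = -9 + 2 = -7)
w(a, D) = 189 + 63*a (w(a, D) = 9*(-7*(-3 - a)) = 9*(21 + 7*a) = 189 + 63*a)
w(8, 8)*18 + 8 = (189 + 63*8)*18 + 8 = (189 + 504)*18 + 8 = 693*18 + 8 = 12474 + 8 = 12482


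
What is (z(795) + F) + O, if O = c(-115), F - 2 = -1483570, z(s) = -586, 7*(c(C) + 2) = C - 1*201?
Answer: -10389408/7 ≈ -1.4842e+6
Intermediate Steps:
c(C) = -215/7 + C/7 (c(C) = -2 + (C - 1*201)/7 = -2 + (C - 201)/7 = -2 + (-201 + C)/7 = -2 + (-201/7 + C/7) = -215/7 + C/7)
F = -1483568 (F = 2 - 1483570 = -1483568)
O = -330/7 (O = -215/7 + (⅐)*(-115) = -215/7 - 115/7 = -330/7 ≈ -47.143)
(z(795) + F) + O = (-586 - 1483568) - 330/7 = -1484154 - 330/7 = -10389408/7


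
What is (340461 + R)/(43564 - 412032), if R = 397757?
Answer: -369109/184234 ≈ -2.0035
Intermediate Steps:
(340461 + R)/(43564 - 412032) = (340461 + 397757)/(43564 - 412032) = 738218/(-368468) = 738218*(-1/368468) = -369109/184234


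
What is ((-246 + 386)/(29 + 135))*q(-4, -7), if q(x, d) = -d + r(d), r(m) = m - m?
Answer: 245/41 ≈ 5.9756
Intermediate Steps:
r(m) = 0
q(x, d) = -d (q(x, d) = -d + 0 = -d)
((-246 + 386)/(29 + 135))*q(-4, -7) = ((-246 + 386)/(29 + 135))*(-1*(-7)) = (140/164)*7 = (140*(1/164))*7 = (35/41)*7 = 245/41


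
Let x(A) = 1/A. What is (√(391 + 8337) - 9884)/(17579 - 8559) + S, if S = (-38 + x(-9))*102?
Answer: -26305223/6765 + √2182/4510 ≈ -3888.4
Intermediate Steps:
S = -11662/3 (S = (-38 + 1/(-9))*102 = (-38 - ⅑)*102 = -343/9*102 = -11662/3 ≈ -3887.3)
(√(391 + 8337) - 9884)/(17579 - 8559) + S = (√(391 + 8337) - 9884)/(17579 - 8559) - 11662/3 = (√8728 - 9884)/9020 - 11662/3 = (2*√2182 - 9884)*(1/9020) - 11662/3 = (-9884 + 2*√2182)*(1/9020) - 11662/3 = (-2471/2255 + √2182/4510) - 11662/3 = -26305223/6765 + √2182/4510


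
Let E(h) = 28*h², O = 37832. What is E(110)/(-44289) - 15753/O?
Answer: -1930738031/239363064 ≈ -8.0661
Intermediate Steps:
E(110)/(-44289) - 15753/O = (28*110²)/(-44289) - 15753/37832 = (28*12100)*(-1/44289) - 15753*1/37832 = 338800*(-1/44289) - 15753/37832 = -48400/6327 - 15753/37832 = -1930738031/239363064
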